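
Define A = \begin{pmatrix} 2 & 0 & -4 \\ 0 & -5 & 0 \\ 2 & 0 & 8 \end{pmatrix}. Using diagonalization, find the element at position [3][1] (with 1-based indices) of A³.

152

Characteristic polynomial: r^3 - 5r^2 - 26r + 120 = (r - 6)(r - 4)(r + 5), so the eigenvalues are -5, 4, 6.
r=-5: eigenvector (0, 1, 0).
r=6: eigenvector (1, 0, -1).
r=4: eigenvector (2, 0, -1).
P = [[0, 1, 2], [1, 0, 0], [0, -1, -1]], D = diag(-5, 6, 4), P⁻¹ = [[0, 1, 0], [-1, 0, -2], [1, 0, 1]].
A³ = P·diag(-125, 216, 64)·P⁻¹ = [[-88, 0, -304], [0, -125, 0], [152, 0, 368]].
The requested entry is 152.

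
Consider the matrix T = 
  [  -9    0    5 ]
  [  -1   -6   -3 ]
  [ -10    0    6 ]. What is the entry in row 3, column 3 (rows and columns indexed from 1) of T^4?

Characteristic polynomial: s^3 + 9s^2 + 14s - 24 = (s - 1)(s + 4)(s + 6), so the eigenvalues are -6, -4, 1.
s=-4: eigenvector (1, -2, 1).
s=1: eigenvector (1, -1, 2).
s=-6: eigenvector (0, 1, 0).
P = [[1, 1, 0], [-2, -1, 1], [1, 2, 0]], D = diag(-4, 1, -6), P⁻¹ = [[2, 0, -1], [-1, 0, 1], [3, 1, -1]].
T⁴ = P·diag(256, 1, 1296)·P⁻¹ = [[511, 0, -255], [2865, 1296, -785], [510, 0, -254]].
The requested entry is -254.

-254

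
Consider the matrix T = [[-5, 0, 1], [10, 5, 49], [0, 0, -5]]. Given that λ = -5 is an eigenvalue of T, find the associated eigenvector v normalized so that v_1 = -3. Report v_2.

3

T + 5I = [[0, 0, 1], [10, 10, 49], [0, 0, 0]].
Solving (T + 5I)v = 0 gives the eigenspace spanned by (-3, 3, 0).
With v_1 = -3, v = (-3, 3, 0), so v_2 = 3.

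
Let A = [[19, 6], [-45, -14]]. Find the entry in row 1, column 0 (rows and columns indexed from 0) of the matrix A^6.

-61425

Characteristic polynomial: s^2 - 5s + 4 = (s - 4)(s - 1), so the eigenvalues are 1, 4.
s=1: eigenvector (1, -3).
s=4: eigenvector (2, -5).
P = [[1, 2], [-3, -5]], D = diag(1, 4), P⁻¹ = [[-5, -2], [3, 1]].
A⁶ = P·diag(1, 4096)·P⁻¹ = [[24571, 8190], [-61425, -20474]].
The requested entry is -61425.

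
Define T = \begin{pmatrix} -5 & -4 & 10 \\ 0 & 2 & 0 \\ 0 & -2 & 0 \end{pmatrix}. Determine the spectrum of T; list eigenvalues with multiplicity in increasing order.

Characteristic polynomial: p(λ) = λ^3 + 3λ^2 - 10λ = λ(λ - 2)(λ + 5).
Roots (with multiplicity): -5, 0, 2.

-5, 0, 2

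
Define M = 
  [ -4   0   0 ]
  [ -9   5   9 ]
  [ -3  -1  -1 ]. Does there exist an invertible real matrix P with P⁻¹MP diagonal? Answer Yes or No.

Characteristic polynomial: p(μ) = μ^3 - 12μ + 16 = (μ - 2)^2(μ + 4).
μ = 2 has algebraic multiplicity 2; rank(M − 2I) = 2, so geometric multiplicity = 1.
Geometric multiplicity < algebraic multiplicity, so M is not diagonalizable.

No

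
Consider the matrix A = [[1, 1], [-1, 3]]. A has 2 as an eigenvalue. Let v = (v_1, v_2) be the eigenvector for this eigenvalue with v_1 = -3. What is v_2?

-3

A − 2I = [[-1, 1], [-1, 1]].
Solving (A − 2I)v = 0 gives the eigenspace spanned by (-3, -3).
With v_1 = -3, v = (-3, -3), so v_2 = -3.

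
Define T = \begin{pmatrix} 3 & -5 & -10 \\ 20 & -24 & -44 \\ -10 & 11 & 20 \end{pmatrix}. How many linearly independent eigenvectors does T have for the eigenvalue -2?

T + 2I = [[5, -5, -10], [20, -22, -44], [-10, 11, 22]].
This matrix has rank 2, so its null space has dimension 3 − 2 = 1.

1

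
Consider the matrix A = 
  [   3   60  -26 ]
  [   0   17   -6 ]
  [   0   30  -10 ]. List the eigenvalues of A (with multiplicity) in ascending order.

Characteristic polynomial: p(r) = r^3 - 10r^2 + 31r - 30 = (r - 5)(r - 3)(r - 2).
Roots (with multiplicity): 2, 3, 5.

2, 3, 5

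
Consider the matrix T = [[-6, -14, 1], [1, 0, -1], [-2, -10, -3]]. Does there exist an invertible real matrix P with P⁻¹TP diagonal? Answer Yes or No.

No

Characteristic polynomial: p(s) = s^3 + 9s^2 + 24s + 20 = (s + 2)^2(s + 5).
s = -2 has algebraic multiplicity 2; rank(T + 2I) = 2, so geometric multiplicity = 1.
Geometric multiplicity < algebraic multiplicity, so T is not diagonalizable.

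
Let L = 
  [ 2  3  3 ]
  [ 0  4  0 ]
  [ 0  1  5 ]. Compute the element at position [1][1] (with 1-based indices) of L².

Characteristic polynomial: μ^3 - 11μ^2 + 38μ - 40 = (μ - 5)(μ - 4)(μ - 2), so the eigenvalues are 2, 4, 5.
μ=2: eigenvector (1, 0, 0).
μ=4: eigenvector (0, 1, -1).
μ=5: eigenvector (1, 0, 1).
P = [[1, 0, 1], [0, 1, 0], [0, -1, 1]], D = diag(2, 4, 5), P⁻¹ = [[1, -1, -1], [0, 1, 0], [0, 1, 1]].
L² = P·diag(4, 16, 25)·P⁻¹ = [[4, 21, 21], [0, 16, 0], [0, 9, 25]].
The requested entry is 4.

4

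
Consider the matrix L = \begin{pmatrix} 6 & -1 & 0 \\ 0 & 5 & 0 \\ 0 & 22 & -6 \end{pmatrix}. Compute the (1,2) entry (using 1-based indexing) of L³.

-91

Characteristic polynomial: μ^3 - 5μ^2 - 36μ + 180 = (μ - 6)(μ - 5)(μ + 6), so the eigenvalues are -6, 5, 6.
μ=-6: eigenvector (0, 0, 1).
μ=5: eigenvector (1, 1, 2).
μ=6: eigenvector (1, 0, 0).
P = [[0, 1, 1], [0, 1, 0], [1, 2, 0]], D = diag(-6, 5, 6), P⁻¹ = [[0, -2, 1], [0, 1, 0], [1, -1, 0]].
L³ = P·diag(-216, 125, 216)·P⁻¹ = [[216, -91, 0], [0, 125, 0], [0, 682, -216]].
The requested entry is -91.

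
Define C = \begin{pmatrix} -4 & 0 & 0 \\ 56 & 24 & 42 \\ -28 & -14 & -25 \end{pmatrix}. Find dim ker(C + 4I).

C + 4I = [[0, 0, 0], [56, 28, 42], [-28, -14, -21]].
This matrix has rank 1, so its null space has dimension 3 − 1 = 2.

2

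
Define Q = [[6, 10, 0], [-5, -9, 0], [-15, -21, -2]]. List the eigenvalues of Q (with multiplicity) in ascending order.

Characteristic polynomial: p(μ) = μ^3 + 5μ^2 + 2μ - 8 = (μ - 1)(μ + 2)(μ + 4).
Roots (with multiplicity): -4, -2, 1.

-4, -2, 1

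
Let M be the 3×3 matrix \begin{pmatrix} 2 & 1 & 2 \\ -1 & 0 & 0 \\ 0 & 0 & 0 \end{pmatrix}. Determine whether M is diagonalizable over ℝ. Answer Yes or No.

Characteristic polynomial: p(λ) = λ^3 - 2λ^2 + λ = λ(λ - 1)^2.
λ = 1 has algebraic multiplicity 2; rank(M − 1I) = 2, so geometric multiplicity = 1.
Geometric multiplicity < algebraic multiplicity, so M is not diagonalizable.

No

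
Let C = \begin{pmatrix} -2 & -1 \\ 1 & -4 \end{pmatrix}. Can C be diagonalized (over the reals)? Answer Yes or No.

Characteristic polynomial: p(t) = t^2 + 6t + 9 = (t + 3)^2.
t = -3 has algebraic multiplicity 2; rank(C + 3I) = 1, so geometric multiplicity = 1.
Geometric multiplicity < algebraic multiplicity, so C is not diagonalizable.

No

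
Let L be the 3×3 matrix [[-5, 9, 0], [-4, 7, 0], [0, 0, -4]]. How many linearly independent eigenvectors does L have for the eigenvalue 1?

L − 1I = [[-6, 9, 0], [-4, 6, 0], [0, 0, -5]].
This matrix has rank 2, so its null space has dimension 3 − 2 = 1.

1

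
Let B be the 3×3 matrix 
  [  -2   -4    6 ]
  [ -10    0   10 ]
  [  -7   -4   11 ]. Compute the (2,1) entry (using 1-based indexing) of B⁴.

Characteristic polynomial: μ^3 - 9μ^2 + 20μ = μ(μ - 5)(μ - 4), so the eigenvalues are 0, 4, 5.
μ=4: eigenvector (1, 0, 1).
μ=0: eigenvector (1, 1, 1).
μ=5: eigenvector (-2, 2, -1).
P = [[1, 1, -2], [0, 1, 2], [1, 1, -1]], D = diag(4, 0, 5), P⁻¹ = [[-3, -1, 4], [2, 1, -2], [-1, 0, 1]].
B⁴ = P·diag(256, 0, 625)·P⁻¹ = [[482, -256, -226], [-1250, 0, 1250], [-143, -256, 399]].
The requested entry is -1250.

-1250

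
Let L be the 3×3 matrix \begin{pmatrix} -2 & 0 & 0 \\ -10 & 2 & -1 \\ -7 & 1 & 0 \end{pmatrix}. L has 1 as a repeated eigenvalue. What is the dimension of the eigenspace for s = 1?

L − 1I = [[-3, 0, 0], [-10, 1, -1], [-7, 1, -1]].
This matrix has rank 2, so its null space has dimension 3 − 2 = 1.

1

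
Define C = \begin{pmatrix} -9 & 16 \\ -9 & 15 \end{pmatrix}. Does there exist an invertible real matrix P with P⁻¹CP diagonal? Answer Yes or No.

Characteristic polynomial: p(λ) = λ^2 - 6λ + 9 = (λ - 3)^2.
λ = 3 has algebraic multiplicity 2; rank(C − 3I) = 1, so geometric multiplicity = 1.
Geometric multiplicity < algebraic multiplicity, so C is not diagonalizable.

No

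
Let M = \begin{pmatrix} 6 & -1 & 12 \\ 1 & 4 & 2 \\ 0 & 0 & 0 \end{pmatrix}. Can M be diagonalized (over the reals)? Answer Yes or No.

Characteristic polynomial: p(λ) = λ^3 - 10λ^2 + 25λ = λ(λ - 5)^2.
λ = 5 has algebraic multiplicity 2; rank(M − 5I) = 2, so geometric multiplicity = 1.
Geometric multiplicity < algebraic multiplicity, so M is not diagonalizable.

No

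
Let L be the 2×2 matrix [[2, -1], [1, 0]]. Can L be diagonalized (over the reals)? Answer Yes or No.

Characteristic polynomial: p(μ) = μ^2 - 2μ + 1 = (μ - 1)^2.
μ = 1 has algebraic multiplicity 2; rank(L − 1I) = 1, so geometric multiplicity = 1.
Geometric multiplicity < algebraic multiplicity, so L is not diagonalizable.

No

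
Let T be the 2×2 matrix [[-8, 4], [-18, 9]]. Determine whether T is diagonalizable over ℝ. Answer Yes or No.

Characteristic polynomial: p(r) = r^2 - r = r(r - 1).
All 2 eigenvalues are distinct, so T is diagonalizable.

Yes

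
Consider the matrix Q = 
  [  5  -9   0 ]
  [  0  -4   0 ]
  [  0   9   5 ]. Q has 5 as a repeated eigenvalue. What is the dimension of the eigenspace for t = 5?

Q − 5I = [[0, -9, 0], [0, -9, 0], [0, 9, 0]].
This matrix has rank 1, so its null space has dimension 3 − 1 = 2.

2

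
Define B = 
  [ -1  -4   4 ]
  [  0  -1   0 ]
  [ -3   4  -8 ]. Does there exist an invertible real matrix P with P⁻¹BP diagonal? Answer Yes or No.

Characteristic polynomial: p(λ) = λ^3 + 10λ^2 + 29λ + 20 = (λ + 1)(λ + 4)(λ + 5).
All 3 eigenvalues are distinct, so B is diagonalizable.

Yes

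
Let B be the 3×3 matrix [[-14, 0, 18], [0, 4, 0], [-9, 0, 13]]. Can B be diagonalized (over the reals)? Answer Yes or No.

Characteristic polynomial: p(λ) = λ^3 - 3λ^2 - 24λ + 80 = (λ - 4)^2(λ + 5).
λ = 4 has algebraic multiplicity 2; rank(B − 4I) = 1, so geometric multiplicity = 2.
Every eigenvalue has geometric = algebraic multiplicity, so B is diagonalizable.

Yes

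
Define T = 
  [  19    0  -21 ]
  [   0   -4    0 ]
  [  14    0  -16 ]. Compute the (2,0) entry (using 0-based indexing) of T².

42

Characteristic polynomial: r^3 + r^2 - 22r - 40 = (r - 5)(r + 2)(r + 4), so the eigenvalues are -4, -2, 5.
r=5: eigenvector (3, 0, 2).
r=-4: eigenvector (0, 1, 0).
r=-2: eigenvector (1, 0, 1).
P = [[3, 0, 1], [0, 1, 0], [2, 0, 1]], D = diag(5, -4, -2), P⁻¹ = [[1, 0, -1], [0, 1, 0], [-2, 0, 3]].
T² = P·diag(25, 16, 4)·P⁻¹ = [[67, 0, -63], [0, 16, 0], [42, 0, -38]].
The requested entry is 42.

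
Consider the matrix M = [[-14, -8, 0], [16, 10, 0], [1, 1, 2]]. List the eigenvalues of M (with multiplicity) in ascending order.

Characteristic polynomial: p(μ) = μ^3 + 2μ^2 - 20μ + 24 = (μ - 2)^2(μ + 6).
Roots (with multiplicity): -6, 2, 2.

-6, 2, 2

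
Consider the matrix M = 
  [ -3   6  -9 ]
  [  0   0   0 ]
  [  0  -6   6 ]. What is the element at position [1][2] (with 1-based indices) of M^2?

Characteristic polynomial: λ^3 - 3λ^2 - 18λ = λ(λ - 6)(λ + 3), so the eigenvalues are -3, 0, 6.
λ=-3: eigenvector (1, 0, 0).
λ=0: eigenvector (-1, 1, 1).
λ=6: eigenvector (-1, 0, 1).
P = [[1, -1, -1], [0, 1, 0], [0, 1, 1]], D = diag(-3, 0, 6), P⁻¹ = [[1, 0, 1], [0, 1, 0], [0, -1, 1]].
M² = P·diag(9, 0, 36)·P⁻¹ = [[9, 36, -27], [0, 0, 0], [0, -36, 36]].
The requested entry is 36.

36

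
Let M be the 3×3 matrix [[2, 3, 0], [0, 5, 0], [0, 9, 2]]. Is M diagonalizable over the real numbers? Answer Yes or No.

Yes

Characteristic polynomial: p(λ) = λ^3 - 9λ^2 + 24λ - 20 = (λ - 5)(λ - 2)^2.
λ = 2 has algebraic multiplicity 2; rank(M − 2I) = 1, so geometric multiplicity = 2.
Every eigenvalue has geometric = algebraic multiplicity, so M is diagonalizable.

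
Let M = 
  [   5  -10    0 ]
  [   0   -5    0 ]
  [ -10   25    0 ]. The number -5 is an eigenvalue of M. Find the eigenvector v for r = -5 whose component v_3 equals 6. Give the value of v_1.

M + 5I = [[10, -10, 0], [0, 0, 0], [-10, 25, 5]].
Solving (M + 5I)v = 0 gives the eigenspace spanned by (-2, -2, 6).
With v_3 = 6, v = (-2, -2, 6), so v_1 = -2.

-2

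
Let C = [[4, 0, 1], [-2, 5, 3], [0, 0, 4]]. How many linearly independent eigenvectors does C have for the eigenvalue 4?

1

C − 4I = [[0, 0, 1], [-2, 1, 3], [0, 0, 0]].
This matrix has rank 2, so its null space has dimension 3 − 2 = 1.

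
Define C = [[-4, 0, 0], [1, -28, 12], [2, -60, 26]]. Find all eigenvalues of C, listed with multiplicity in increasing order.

-4, -4, 2

Characteristic polynomial: p(t) = t^3 + 6t^2 - 32 = (t - 2)(t + 4)^2.
Roots (with multiplicity): -4, -4, 2.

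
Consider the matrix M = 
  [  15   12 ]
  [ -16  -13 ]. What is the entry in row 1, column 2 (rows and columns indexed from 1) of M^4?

240

Characteristic polynomial: λ^2 - 2λ - 3 = (λ - 3)(λ + 1), so the eigenvalues are -1, 3.
λ=-1: eigenvector (3, -4).
λ=3: eigenvector (1, -1).
P = [[3, 1], [-4, -1]], D = diag(-1, 3), P⁻¹ = [[-1, -1], [4, 3]].
M⁴ = P·diag(1, 81)·P⁻¹ = [[321, 240], [-320, -239]].
The requested entry is 240.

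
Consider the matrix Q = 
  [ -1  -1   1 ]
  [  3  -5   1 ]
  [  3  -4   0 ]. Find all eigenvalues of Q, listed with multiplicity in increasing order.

Characteristic polynomial: p(μ) = μ^3 + 6μ^2 + 9μ + 4 = (μ + 1)^2(μ + 4).
Roots (with multiplicity): -4, -1, -1.

-4, -1, -1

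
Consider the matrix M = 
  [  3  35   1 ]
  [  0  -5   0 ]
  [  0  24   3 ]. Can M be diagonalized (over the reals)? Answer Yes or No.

Characteristic polynomial: p(s) = s^3 - s^2 - 21s + 45 = (s - 3)^2(s + 5).
s = 3 has algebraic multiplicity 2; rank(M − 3I) = 2, so geometric multiplicity = 1.
Geometric multiplicity < algebraic multiplicity, so M is not diagonalizable.

No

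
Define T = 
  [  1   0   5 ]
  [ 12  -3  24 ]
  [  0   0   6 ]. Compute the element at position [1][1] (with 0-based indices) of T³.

-27

Characteristic polynomial: s^3 - 4s^2 - 15s + 18 = (s - 6)(s - 1)(s + 3), so the eigenvalues are -3, 1, 6.
s=1: eigenvector (1, 3, 0).
s=-3: eigenvector (0, 1, 0).
s=6: eigenvector (1, 4, 1).
P = [[1, 0, 1], [3, 1, 4], [0, 0, 1]], D = diag(1, -3, 6), P⁻¹ = [[1, 0, -1], [-3, 1, -1], [0, 0, 1]].
T³ = P·diag(1, -27, 216)·P⁻¹ = [[1, 0, 215], [84, -27, 888], [0, 0, 216]].
The requested entry is -27.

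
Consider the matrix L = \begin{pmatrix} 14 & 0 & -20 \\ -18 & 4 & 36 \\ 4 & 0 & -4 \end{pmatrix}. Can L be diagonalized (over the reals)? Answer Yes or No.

Characteristic polynomial: p(μ) = μ^3 - 14μ^2 + 64μ - 96 = (μ - 6)(μ - 4)^2.
μ = 4 has algebraic multiplicity 2; rank(L − 4I) = 1, so geometric multiplicity = 2.
Every eigenvalue has geometric = algebraic multiplicity, so L is diagonalizable.

Yes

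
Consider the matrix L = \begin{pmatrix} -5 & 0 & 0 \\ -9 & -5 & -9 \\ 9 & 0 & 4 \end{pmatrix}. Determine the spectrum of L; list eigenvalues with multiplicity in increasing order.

Characteristic polynomial: p(r) = r^3 + 6r^2 - 15r - 100 = (r - 4)(r + 5)^2.
Roots (with multiplicity): -5, -5, 4.

-5, -5, 4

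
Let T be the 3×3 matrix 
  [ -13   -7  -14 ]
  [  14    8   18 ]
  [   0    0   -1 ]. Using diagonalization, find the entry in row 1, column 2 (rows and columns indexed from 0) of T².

Characteristic polynomial: r^3 + 6r^2 - r - 6 = (r - 1)(r + 1)(r + 6), so the eigenvalues are -6, -1, 1.
r=1: eigenvector (1, -2, 0).
r=-6: eigenvector (1, -1, 0).
r=-1: eigenvector (0, -2, 1).
P = [[1, 1, 0], [-2, -1, -2], [0, 0, 1]], D = diag(1, -6, -1), P⁻¹ = [[-1, -1, -2], [2, 1, 2], [0, 0, 1]].
T² = P·diag(1, 36, 1)·P⁻¹ = [[71, 35, 70], [-70, -34, -70], [0, 0, 1]].
The requested entry is -70.

-70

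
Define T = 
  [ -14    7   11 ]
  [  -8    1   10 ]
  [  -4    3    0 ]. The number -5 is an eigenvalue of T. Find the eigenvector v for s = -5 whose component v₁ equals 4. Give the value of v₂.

T + 5I = [[-9, 7, 11], [-8, 6, 10], [-4, 3, 5]].
Solving (T + 5I)v = 0 gives the eigenspace spanned by (4, 2, 2).
With v₁ = 4, v = (4, 2, 2), so v₂ = 2.

2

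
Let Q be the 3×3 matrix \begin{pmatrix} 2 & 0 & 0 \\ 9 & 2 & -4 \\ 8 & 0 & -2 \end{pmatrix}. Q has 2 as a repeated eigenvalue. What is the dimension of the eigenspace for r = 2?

1

Q − 2I = [[0, 0, 0], [9, 0, -4], [8, 0, -4]].
This matrix has rank 2, so its null space has dimension 3 − 2 = 1.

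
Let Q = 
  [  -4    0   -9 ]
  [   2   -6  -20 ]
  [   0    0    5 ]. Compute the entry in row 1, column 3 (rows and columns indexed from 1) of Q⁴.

-369

Characteristic polynomial: λ^3 + 5λ^2 - 26λ - 120 = (λ - 5)(λ + 4)(λ + 6), so the eigenvalues are -6, -4, 5.
λ=-4: eigenvector (1, 1, 0).
λ=-6: eigenvector (0, 1, 0).
λ=5: eigenvector (-1, -2, 1).
P = [[1, 0, -1], [1, 1, -2], [0, 0, 1]], D = diag(-4, -6, 5), P⁻¹ = [[1, 0, 1], [-1, 1, 1], [0, 0, 1]].
Q⁴ = P·diag(256, 1296, 625)·P⁻¹ = [[256, 0, -369], [-1040, 1296, 302], [0, 0, 625]].
The requested entry is -369.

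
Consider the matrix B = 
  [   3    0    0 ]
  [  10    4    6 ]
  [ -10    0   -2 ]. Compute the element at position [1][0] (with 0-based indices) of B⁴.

130

Characteristic polynomial: λ^3 - 5λ^2 - 2λ + 24 = (λ - 4)(λ - 3)(λ + 2), so the eigenvalues are -2, 3, 4.
λ=3: eigenvector (1, 2, -2).
λ=-2: eigenvector (0, -1, 1).
λ=4: eigenvector (0, 1, 0).
P = [[1, 0, 0], [2, -1, 1], [-2, 1, 0]], D = diag(3, -2, 4), P⁻¹ = [[1, 0, 0], [2, 0, 1], [0, 1, 1]].
B⁴ = P·diag(81, 16, 256)·P⁻¹ = [[81, 0, 0], [130, 256, 240], [-130, 0, 16]].
The requested entry is 130.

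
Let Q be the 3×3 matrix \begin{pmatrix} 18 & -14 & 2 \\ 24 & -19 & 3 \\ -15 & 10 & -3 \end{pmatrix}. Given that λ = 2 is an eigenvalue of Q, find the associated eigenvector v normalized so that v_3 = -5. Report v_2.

5

Q − 2I = [[16, -14, 2], [24, -21, 3], [-15, 10, -5]].
Solving (Q − 2I)v = 0 gives the eigenspace spanned by (5, 5, -5).
With v_3 = -5, v = (5, 5, -5), so v_2 = 5.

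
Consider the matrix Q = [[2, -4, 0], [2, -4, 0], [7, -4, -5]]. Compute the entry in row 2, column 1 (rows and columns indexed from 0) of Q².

8

Characteristic polynomial: r^3 + 7r^2 + 10r = r(r + 2)(r + 5), so the eigenvalues are -5, -2, 0.
r=-2: eigenvector (-1, -1, -1).
r=0: eigenvector (2, 1, 2).
r=-5: eigenvector (0, 0, 1).
P = [[-1, 2, 0], [-1, 1, 0], [-1, 2, 1]], D = diag(-2, 0, -5), P⁻¹ = [[1, -2, 0], [1, -1, 0], [-1, 0, 1]].
Q² = P·diag(4, 0, 25)·P⁻¹ = [[-4, 8, 0], [-4, 8, 0], [-29, 8, 25]].
The requested entry is 8.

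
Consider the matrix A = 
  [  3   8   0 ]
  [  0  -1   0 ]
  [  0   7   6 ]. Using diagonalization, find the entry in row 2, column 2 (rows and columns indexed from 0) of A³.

Characteristic polynomial: t^3 - 8t^2 + 9t + 18 = (t - 6)(t - 3)(t + 1), so the eigenvalues are -1, 3, 6.
t=3: eigenvector (1, 0, 0).
t=-1: eigenvector (-2, 1, -1).
t=6: eigenvector (0, 0, 1).
P = [[1, -2, 0], [0, 1, 0], [0, -1, 1]], D = diag(3, -1, 6), P⁻¹ = [[1, 2, 0], [0, 1, 0], [0, 1, 1]].
A³ = P·diag(27, -1, 216)·P⁻¹ = [[27, 56, 0], [0, -1, 0], [0, 217, 216]].
The requested entry is 216.

216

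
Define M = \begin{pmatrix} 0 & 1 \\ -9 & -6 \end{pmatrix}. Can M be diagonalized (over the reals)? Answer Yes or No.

Characteristic polynomial: p(r) = r^2 + 6r + 9 = (r + 3)^2.
r = -3 has algebraic multiplicity 2; rank(M + 3I) = 1, so geometric multiplicity = 1.
Geometric multiplicity < algebraic multiplicity, so M is not diagonalizable.

No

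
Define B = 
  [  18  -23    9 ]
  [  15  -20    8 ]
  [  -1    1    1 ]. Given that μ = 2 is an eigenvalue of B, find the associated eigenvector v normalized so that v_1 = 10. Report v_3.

B − 2I = [[16, -23, 9], [15, -22, 8], [-1, 1, -1]].
Solving (B − 2I)v = 0 gives the eigenspace spanned by (10, 5, -5).
With v_1 = 10, v = (10, 5, -5), so v_3 = -5.

-5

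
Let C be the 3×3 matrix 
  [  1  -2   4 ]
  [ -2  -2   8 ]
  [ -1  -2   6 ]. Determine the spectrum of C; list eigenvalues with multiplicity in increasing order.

Characteristic polynomial: p(λ) = λ^3 - 5λ^2 + 8λ - 4 = (λ - 2)^2(λ - 1).
Roots (with multiplicity): 1, 2, 2.

1, 2, 2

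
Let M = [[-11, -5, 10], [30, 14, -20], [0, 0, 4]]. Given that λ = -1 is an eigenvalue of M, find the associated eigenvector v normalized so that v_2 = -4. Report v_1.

2

M + 1I = [[-10, -5, 10], [30, 15, -20], [0, 0, 5]].
Solving (M + 1I)v = 0 gives the eigenspace spanned by (2, -4, 0).
With v_2 = -4, v = (2, -4, 0), so v_1 = 2.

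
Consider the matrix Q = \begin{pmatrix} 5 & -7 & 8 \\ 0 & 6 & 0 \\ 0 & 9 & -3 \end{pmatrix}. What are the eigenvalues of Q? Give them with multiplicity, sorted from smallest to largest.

Characteristic polynomial: p(r) = r^3 - 8r^2 - 3r + 90 = (r - 6)(r - 5)(r + 3).
Roots (with multiplicity): -3, 5, 6.

-3, 5, 6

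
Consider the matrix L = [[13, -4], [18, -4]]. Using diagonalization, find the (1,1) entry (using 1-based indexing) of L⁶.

Characteristic polynomial: μ^2 - 9μ + 20 = (μ - 5)(μ - 4), so the eigenvalues are 4, 5.
μ=5: eigenvector (1, 2).
μ=4: eigenvector (4, 9).
P = [[1, 4], [2, 9]], D = diag(5, 4), P⁻¹ = [[9, -4], [-2, 1]].
L⁶ = P·diag(15625, 4096)·P⁻¹ = [[107857, -46116], [207522, -88136]].
The requested entry is 107857.

107857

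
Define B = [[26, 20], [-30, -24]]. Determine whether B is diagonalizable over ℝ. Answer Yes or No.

Characteristic polynomial: p(r) = r^2 - 2r - 24 = (r - 6)(r + 4).
All 2 eigenvalues are distinct, so B is diagonalizable.

Yes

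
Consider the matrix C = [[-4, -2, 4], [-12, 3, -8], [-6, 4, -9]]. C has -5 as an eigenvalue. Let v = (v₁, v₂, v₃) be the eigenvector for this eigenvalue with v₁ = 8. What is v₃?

8

C + 5I = [[1, -2, 4], [-12, 8, -8], [-6, 4, -4]].
Solving (C + 5I)v = 0 gives the eigenspace spanned by (8, 20, 8).
With v₁ = 8, v = (8, 20, 8), so v₃ = 8.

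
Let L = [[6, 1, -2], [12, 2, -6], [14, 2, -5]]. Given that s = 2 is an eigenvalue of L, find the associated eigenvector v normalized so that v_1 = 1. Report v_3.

L − 2I = [[4, 1, -2], [12, 0, -6], [14, 2, -7]].
Solving (L − 2I)v = 0 gives the eigenspace spanned by (1, 0, 2).
With v_1 = 1, v = (1, 0, 2), so v_3 = 2.

2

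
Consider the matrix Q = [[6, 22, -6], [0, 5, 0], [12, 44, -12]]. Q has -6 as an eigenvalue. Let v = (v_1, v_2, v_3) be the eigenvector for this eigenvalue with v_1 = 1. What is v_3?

Q + 6I = [[12, 22, -6], [0, 11, 0], [12, 44, -6]].
Solving (Q + 6I)v = 0 gives the eigenspace spanned by (1, 0, 2).
With v_1 = 1, v = (1, 0, 2), so v_3 = 2.

2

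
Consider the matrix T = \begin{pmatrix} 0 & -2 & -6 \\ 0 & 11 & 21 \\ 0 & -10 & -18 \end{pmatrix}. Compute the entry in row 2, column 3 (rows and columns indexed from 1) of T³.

Characteristic polynomial: λ^3 + 7λ^2 + 12λ = λ(λ + 3)(λ + 4), so the eigenvalues are -4, -3, 0.
λ=0: eigenvector (1, 0, 0).
λ=-3: eigenvector (-2, 3, -2).
λ=-4: eigenvector (4, -7, 5).
P = [[1, -2, 4], [0, 3, -7], [0, -2, 5]], D = diag(0, -3, -4), P⁻¹ = [[1, 2, 2], [0, 5, 7], [0, 2, 3]].
T³ = P·diag(0, -27, -64)·P⁻¹ = [[0, -242, -390], [0, 491, 777], [0, -370, -582]].
The requested entry is 777.

777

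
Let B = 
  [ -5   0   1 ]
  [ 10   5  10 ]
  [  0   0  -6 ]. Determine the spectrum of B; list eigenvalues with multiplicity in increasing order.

Characteristic polynomial: p(μ) = μ^3 + 6μ^2 - 25μ - 150 = (μ - 5)(μ + 5)(μ + 6).
Roots (with multiplicity): -6, -5, 5.

-6, -5, 5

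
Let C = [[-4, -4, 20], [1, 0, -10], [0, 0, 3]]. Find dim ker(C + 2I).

1

C + 2I = [[-2, -4, 20], [1, 2, -10], [0, 0, 5]].
This matrix has rank 2, so its null space has dimension 3 − 2 = 1.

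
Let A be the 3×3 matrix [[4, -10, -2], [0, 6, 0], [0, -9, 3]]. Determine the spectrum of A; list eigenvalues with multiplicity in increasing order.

Characteristic polynomial: p(λ) = λ^3 - 13λ^2 + 54λ - 72 = (λ - 6)(λ - 4)(λ - 3).
Roots (with multiplicity): 3, 4, 6.

3, 4, 6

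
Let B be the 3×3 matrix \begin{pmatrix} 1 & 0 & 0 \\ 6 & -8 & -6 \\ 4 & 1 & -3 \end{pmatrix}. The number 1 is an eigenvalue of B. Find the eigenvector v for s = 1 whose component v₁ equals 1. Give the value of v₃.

1

B − 1I = [[0, 0, 0], [6, -9, -6], [4, 1, -4]].
Solving (B − 1I)v = 0 gives the eigenspace spanned by (1, 0, 1).
With v₁ = 1, v = (1, 0, 1), so v₃ = 1.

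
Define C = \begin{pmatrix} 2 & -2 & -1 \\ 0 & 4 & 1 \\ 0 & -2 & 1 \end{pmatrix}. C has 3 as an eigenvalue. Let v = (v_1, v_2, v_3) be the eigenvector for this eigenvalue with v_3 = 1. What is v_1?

1

C − 3I = [[-1, -2, -1], [0, 1, 1], [0, -2, -2]].
Solving (C − 3I)v = 0 gives the eigenspace spanned by (1, -1, 1).
With v_3 = 1, v = (1, -1, 1), so v_1 = 1.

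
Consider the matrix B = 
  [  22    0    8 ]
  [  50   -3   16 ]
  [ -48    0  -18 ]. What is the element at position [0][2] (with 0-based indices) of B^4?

Characteristic polynomial: λ^3 - λ^2 - 24λ - 36 = (λ - 6)(λ + 2)(λ + 3), so the eigenvalues are -3, -2, 6.
λ=6: eigenvector (1, 2, -2).
λ=-3: eigenvector (0, 1, 0).
λ=-2: eigenvector (-1, -2, 3).
P = [[1, 0, -1], [2, 1, -2], [-2, 0, 3]], D = diag(6, -3, -2), P⁻¹ = [[3, 0, 1], [-2, 1, 0], [2, 0, 1]].
B⁴ = P·diag(1296, 81, 16)·P⁻¹ = [[3856, 0, 1280], [7550, 81, 2560], [-7680, 0, -2544]].
The requested entry is 1280.

1280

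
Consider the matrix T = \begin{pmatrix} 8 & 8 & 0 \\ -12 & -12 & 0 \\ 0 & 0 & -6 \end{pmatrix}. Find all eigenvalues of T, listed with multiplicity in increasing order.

-6, -4, 0

Characteristic polynomial: p(λ) = λ^3 + 10λ^2 + 24λ = λ(λ + 4)(λ + 6).
Roots (with multiplicity): -6, -4, 0.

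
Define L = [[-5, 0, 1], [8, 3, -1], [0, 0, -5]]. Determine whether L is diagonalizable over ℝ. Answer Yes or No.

Characteristic polynomial: p(s) = s^3 + 7s^2 - 5s - 75 = (s - 3)(s + 5)^2.
s = -5 has algebraic multiplicity 2; rank(L + 5I) = 2, so geometric multiplicity = 1.
Geometric multiplicity < algebraic multiplicity, so L is not diagonalizable.

No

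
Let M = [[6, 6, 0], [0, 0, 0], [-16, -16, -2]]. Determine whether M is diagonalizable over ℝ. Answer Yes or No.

Characteristic polynomial: p(s) = s^3 - 4s^2 - 12s = s(s - 6)(s + 2).
All 3 eigenvalues are distinct, so M is diagonalizable.

Yes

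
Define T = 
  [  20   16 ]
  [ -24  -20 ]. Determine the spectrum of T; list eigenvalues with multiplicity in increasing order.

Characteristic polynomial: p(μ) = μ^2 - 16 = (μ - 4)(μ + 4).
Roots (with multiplicity): -4, 4.

-4, 4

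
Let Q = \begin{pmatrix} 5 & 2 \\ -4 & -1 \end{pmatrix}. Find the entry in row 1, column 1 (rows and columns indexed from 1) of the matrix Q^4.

Characteristic polynomial: t^2 - 4t + 3 = (t - 3)(t - 1), so the eigenvalues are 1, 3.
t=3: eigenvector (-1, 1).
t=1: eigenvector (1, -2).
P = [[-1, 1], [1, -2]], D = diag(3, 1), P⁻¹ = [[-2, -1], [-1, -1]].
Q⁴ = P·diag(81, 1)·P⁻¹ = [[161, 80], [-160, -79]].
The requested entry is 161.

161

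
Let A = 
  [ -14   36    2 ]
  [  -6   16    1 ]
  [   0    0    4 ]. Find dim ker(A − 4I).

1

A − 4I = [[-18, 36, 2], [-6, 12, 1], [0, 0, 0]].
This matrix has rank 2, so its null space has dimension 3 − 2 = 1.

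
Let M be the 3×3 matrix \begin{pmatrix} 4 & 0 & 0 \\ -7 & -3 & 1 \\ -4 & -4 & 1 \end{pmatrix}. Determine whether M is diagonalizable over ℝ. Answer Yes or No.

Characteristic polynomial: p(s) = s^3 - 2s^2 - 7s - 4 = (s - 4)(s + 1)^2.
s = -1 has algebraic multiplicity 2; rank(M + 1I) = 2, so geometric multiplicity = 1.
Geometric multiplicity < algebraic multiplicity, so M is not diagonalizable.

No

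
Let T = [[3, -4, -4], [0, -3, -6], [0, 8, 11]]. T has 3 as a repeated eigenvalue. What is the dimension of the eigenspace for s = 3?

T − 3I = [[0, -4, -4], [0, -6, -6], [0, 8, 8]].
This matrix has rank 1, so its null space has dimension 3 − 1 = 2.

2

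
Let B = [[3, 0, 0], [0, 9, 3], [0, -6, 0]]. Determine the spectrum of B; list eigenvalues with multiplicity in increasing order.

3, 3, 6

Characteristic polynomial: p(s) = s^3 - 12s^2 + 45s - 54 = (s - 6)(s - 3)^2.
Roots (with multiplicity): 3, 3, 6.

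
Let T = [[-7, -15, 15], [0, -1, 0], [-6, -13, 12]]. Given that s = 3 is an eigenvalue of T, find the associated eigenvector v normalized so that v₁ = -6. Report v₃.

T − 3I = [[-10, -15, 15], [0, -4, 0], [-6, -13, 9]].
Solving (T − 3I)v = 0 gives the eigenspace spanned by (-6, 0, -4).
With v₁ = -6, v = (-6, 0, -4), so v₃ = -4.

-4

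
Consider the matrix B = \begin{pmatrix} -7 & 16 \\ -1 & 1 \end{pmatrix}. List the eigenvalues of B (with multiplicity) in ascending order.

Characteristic polynomial: p(s) = s^2 + 6s + 9 = (s + 3)^2.
Roots (with multiplicity): -3, -3.

-3, -3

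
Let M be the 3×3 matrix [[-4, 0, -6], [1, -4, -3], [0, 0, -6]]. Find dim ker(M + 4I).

1

M + 4I = [[0, 0, -6], [1, 0, -3], [0, 0, -2]].
This matrix has rank 2, so its null space has dimension 3 − 2 = 1.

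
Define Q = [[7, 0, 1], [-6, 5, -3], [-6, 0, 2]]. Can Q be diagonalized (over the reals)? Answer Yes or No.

Yes

Characteristic polynomial: p(r) = r^3 - 14r^2 + 65r - 100 = (r - 5)^2(r - 4).
r = 5 has algebraic multiplicity 2; rank(Q − 5I) = 1, so geometric multiplicity = 2.
Every eigenvalue has geometric = algebraic multiplicity, so Q is diagonalizable.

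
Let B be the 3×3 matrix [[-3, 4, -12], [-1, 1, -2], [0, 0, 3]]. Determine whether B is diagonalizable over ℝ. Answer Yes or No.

No

Characteristic polynomial: p(t) = t^3 - t^2 - 5t - 3 = (t - 3)(t + 1)^2.
t = -1 has algebraic multiplicity 2; rank(B + 1I) = 2, so geometric multiplicity = 1.
Geometric multiplicity < algebraic multiplicity, so B is not diagonalizable.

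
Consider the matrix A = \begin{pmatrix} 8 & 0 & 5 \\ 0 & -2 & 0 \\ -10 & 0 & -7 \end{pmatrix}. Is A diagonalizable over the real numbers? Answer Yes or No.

Yes

Characteristic polynomial: p(λ) = λ^3 + λ^2 - 8λ - 12 = (λ - 3)(λ + 2)^2.
λ = -2 has algebraic multiplicity 2; rank(A + 2I) = 1, so geometric multiplicity = 2.
Every eigenvalue has geometric = algebraic multiplicity, so A is diagonalizable.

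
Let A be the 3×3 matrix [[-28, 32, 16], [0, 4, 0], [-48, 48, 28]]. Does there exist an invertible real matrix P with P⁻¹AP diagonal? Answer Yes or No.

Characteristic polynomial: p(s) = s^3 - 4s^2 - 16s + 64 = (s - 4)^2(s + 4).
s = 4 has algebraic multiplicity 2; rank(A − 4I) = 1, so geometric multiplicity = 2.
Every eigenvalue has geometric = algebraic multiplicity, so A is diagonalizable.

Yes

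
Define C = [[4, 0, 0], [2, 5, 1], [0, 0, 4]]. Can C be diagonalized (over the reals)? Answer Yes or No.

Yes

Characteristic polynomial: p(μ) = μ^3 - 13μ^2 + 56μ - 80 = (μ - 5)(μ - 4)^2.
μ = 4 has algebraic multiplicity 2; rank(C − 4I) = 1, so geometric multiplicity = 2.
Every eigenvalue has geometric = algebraic multiplicity, so C is diagonalizable.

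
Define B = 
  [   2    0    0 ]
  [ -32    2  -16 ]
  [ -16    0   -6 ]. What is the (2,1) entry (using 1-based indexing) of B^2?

Characteristic polynomial: μ^3 + 2μ^2 - 20μ + 24 = (μ - 2)^2(μ + 6), so the eigenvalues are -6, 2, 2.
μ=2: eigenvector (1, -2, -2).
μ=-6: eigenvector (0, 2, 1).
μ=2: eigenvector (0, -1, 0).
P = [[1, 0, 0], [-2, 2, -1], [-2, 1, 0]], D = diag(2, -6, 2), P⁻¹ = [[1, 0, 0], [2, 0, 1], [2, -1, 2]].
B² = P·diag(4, 36, 4)·P⁻¹ = [[4, 0, 0], [128, 4, 64], [64, 0, 36]].
The requested entry is 128.

128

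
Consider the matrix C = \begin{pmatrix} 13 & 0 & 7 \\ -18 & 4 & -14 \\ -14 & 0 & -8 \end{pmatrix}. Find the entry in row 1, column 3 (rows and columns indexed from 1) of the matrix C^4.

1295

Characteristic polynomial: λ^3 - 9λ^2 + 14λ + 24 = (λ - 6)(λ - 4)(λ + 1), so the eigenvalues are -1, 4, 6.
λ=-1: eigenvector (1, -2, -2).
λ=4: eigenvector (0, 1, 0).
λ=6: eigenvector (1, -2, -1).
P = [[1, 0, 1], [-2, 1, -2], [-2, 0, -1]], D = diag(-1, 4, 6), P⁻¹ = [[-1, 0, -1], [2, 1, 0], [2, 0, 1]].
C⁴ = P·diag(1, 256, 1296)·P⁻¹ = [[2591, 0, 1295], [-4670, 256, -2590], [-2590, 0, -1294]].
The requested entry is 1295.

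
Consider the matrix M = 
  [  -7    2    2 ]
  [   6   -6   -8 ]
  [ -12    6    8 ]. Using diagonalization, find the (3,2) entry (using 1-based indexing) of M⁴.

Characteristic polynomial: λ^3 + 5λ^2 - 2λ - 24 = (λ - 2)(λ + 3)(λ + 4), so the eigenvalues are -4, -3, 2.
λ=-4: eigenvector (2, 2, 1).
λ=2: eigenvector (0, -1, 1).
λ=-3: eigenvector (1, 2, 0).
P = [[2, 0, 1], [2, -1, 2], [1, 1, 0]], D = diag(-4, 2, -3), P⁻¹ = [[2, -1, -1], [-2, 1, 2], [-3, 2, 2]].
M⁴ = P·diag(256, 16, 81)·P⁻¹ = [[781, -350, -350], [570, -204, -220], [480, -240, -224]].
The requested entry is -240.

-240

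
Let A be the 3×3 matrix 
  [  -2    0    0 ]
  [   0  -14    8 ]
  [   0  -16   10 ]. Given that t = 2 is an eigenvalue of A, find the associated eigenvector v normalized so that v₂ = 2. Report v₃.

4

A − 2I = [[-4, 0, 0], [0, -16, 8], [0, -16, 8]].
Solving (A − 2I)v = 0 gives the eigenspace spanned by (0, 2, 4).
With v₂ = 2, v = (0, 2, 4), so v₃ = 4.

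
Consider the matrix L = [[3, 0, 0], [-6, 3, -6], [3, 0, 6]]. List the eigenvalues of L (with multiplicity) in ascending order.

3, 3, 6

Characteristic polynomial: p(s) = s^3 - 12s^2 + 45s - 54 = (s - 6)(s - 3)^2.
Roots (with multiplicity): 3, 3, 6.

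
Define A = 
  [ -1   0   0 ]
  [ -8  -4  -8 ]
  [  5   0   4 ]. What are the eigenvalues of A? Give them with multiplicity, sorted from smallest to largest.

-4, -1, 4

Characteristic polynomial: p(t) = t^3 + t^2 - 16t - 16 = (t - 4)(t + 1)(t + 4).
Roots (with multiplicity): -4, -1, 4.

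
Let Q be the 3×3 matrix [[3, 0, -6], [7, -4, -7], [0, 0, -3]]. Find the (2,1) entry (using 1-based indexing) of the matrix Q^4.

-175

Characteristic polynomial: r^3 + 4r^2 - 9r - 36 = (r - 3)(r + 3)(r + 4), so the eigenvalues are -4, -3, 3.
r=-3: eigenvector (1, 0, 1).
r=-4: eigenvector (0, 1, 0).
r=3: eigenvector (1, 1, 0).
P = [[1, 0, 1], [0, 1, 1], [1, 0, 0]], D = diag(-3, -4, 3), P⁻¹ = [[0, 0, 1], [-1, 1, 1], [1, 0, -1]].
Q⁴ = P·diag(81, 256, 81)·P⁻¹ = [[81, 0, 0], [-175, 256, 175], [0, 0, 81]].
The requested entry is -175.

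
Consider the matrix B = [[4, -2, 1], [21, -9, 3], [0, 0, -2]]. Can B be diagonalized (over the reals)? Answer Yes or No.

No

Characteristic polynomial: p(r) = r^3 + 7r^2 + 16r + 12 = (r + 2)^2(r + 3).
r = -2 has algebraic multiplicity 2; rank(B + 2I) = 2, so geometric multiplicity = 1.
Geometric multiplicity < algebraic multiplicity, so B is not diagonalizable.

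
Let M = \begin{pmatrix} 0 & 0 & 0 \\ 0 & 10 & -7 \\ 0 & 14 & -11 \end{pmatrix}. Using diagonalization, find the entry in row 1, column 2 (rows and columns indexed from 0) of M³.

-91

Characteristic polynomial: t^3 + t^2 - 12t = t(t - 3)(t + 4), so the eigenvalues are -4, 0, 3.
t=0: eigenvector (1, 0, 0).
t=-4: eigenvector (0, 1, 2).
t=3: eigenvector (0, 1, 1).
P = [[1, 0, 0], [0, 1, 1], [0, 2, 1]], D = diag(0, -4, 3), P⁻¹ = [[1, 0, 0], [0, -1, 1], [0, 2, -1]].
M³ = P·diag(0, -64, 27)·P⁻¹ = [[0, 0, 0], [0, 118, -91], [0, 182, -155]].
The requested entry is -91.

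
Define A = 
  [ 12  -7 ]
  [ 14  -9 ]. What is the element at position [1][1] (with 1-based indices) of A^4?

Characteristic polynomial: s^2 - 3s - 10 = (s - 5)(s + 2), so the eigenvalues are -2, 5.
s=-2: eigenvector (-1, -2).
s=5: eigenvector (1, 1).
P = [[-1, 1], [-2, 1]], D = diag(-2, 5), P⁻¹ = [[1, -1], [2, -1]].
A⁴ = P·diag(16, 625)·P⁻¹ = [[1234, -609], [1218, -593]].
The requested entry is 1234.

1234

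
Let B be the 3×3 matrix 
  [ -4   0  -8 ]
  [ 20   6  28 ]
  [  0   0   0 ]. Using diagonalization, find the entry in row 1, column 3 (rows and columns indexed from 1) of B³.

-128

Characteristic polynomial: λ^3 - 2λ^2 - 24λ = λ(λ - 6)(λ + 4), so the eigenvalues are -4, 0, 6.
λ=-4: eigenvector (1, -2, 0).
λ=0: eigenvector (-2, 2, 1).
λ=6: eigenvector (0, 1, 0).
P = [[1, -2, 0], [-2, 2, 1], [0, 1, 0]], D = diag(-4, 0, 6), P⁻¹ = [[1, 0, 2], [0, 0, 1], [2, 1, 2]].
B³ = P·diag(-64, 0, 216)·P⁻¹ = [[-64, 0, -128], [560, 216, 688], [0, 0, 0]].
The requested entry is -128.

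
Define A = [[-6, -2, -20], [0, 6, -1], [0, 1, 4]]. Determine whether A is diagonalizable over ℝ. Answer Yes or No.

Characteristic polynomial: p(t) = t^3 - 4t^2 - 35t + 150 = (t - 5)^2(t + 6).
t = 5 has algebraic multiplicity 2; rank(A − 5I) = 2, so geometric multiplicity = 1.
Geometric multiplicity < algebraic multiplicity, so A is not diagonalizable.

No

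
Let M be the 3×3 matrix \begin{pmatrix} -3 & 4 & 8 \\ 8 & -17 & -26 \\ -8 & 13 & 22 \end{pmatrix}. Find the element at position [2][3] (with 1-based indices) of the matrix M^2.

Characteristic polynomial: t^3 - 2t^2 - 19t + 20 = (t - 5)(t - 1)(t + 4), so the eigenvalues are -4, 1, 5.
t=5: eigenvector (1, -2, 2).
t=-4: eigenvector (0, 2, -1).
t=1: eigenvector (-1, 1, -1).
P = [[1, 0, -1], [-2, 2, 1], [2, -1, -1]], D = diag(5, -4, 1), P⁻¹ = [[-1, 1, 2], [0, 1, 1], [-2, 1, 2]].
M² = P·diag(25, 16, 1)·P⁻¹ = [[-23, 24, 48], [48, -17, -66], [-48, 33, 82]].
The requested entry is -66.

-66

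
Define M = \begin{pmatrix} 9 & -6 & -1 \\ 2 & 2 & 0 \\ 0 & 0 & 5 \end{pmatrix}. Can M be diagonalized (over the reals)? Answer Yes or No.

No

Characteristic polynomial: p(λ) = λ^3 - 16λ^2 + 85λ - 150 = (λ - 6)(λ - 5)^2.
λ = 5 has algebraic multiplicity 2; rank(M − 5I) = 2, so geometric multiplicity = 1.
Geometric multiplicity < algebraic multiplicity, so M is not diagonalizable.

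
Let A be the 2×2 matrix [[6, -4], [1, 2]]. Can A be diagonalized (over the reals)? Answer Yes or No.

Characteristic polynomial: p(r) = r^2 - 8r + 16 = (r - 4)^2.
r = 4 has algebraic multiplicity 2; rank(A − 4I) = 1, so geometric multiplicity = 1.
Geometric multiplicity < algebraic multiplicity, so A is not diagonalizable.

No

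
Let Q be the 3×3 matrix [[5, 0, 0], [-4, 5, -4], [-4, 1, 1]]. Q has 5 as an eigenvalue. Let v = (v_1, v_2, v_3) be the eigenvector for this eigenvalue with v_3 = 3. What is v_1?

Q − 5I = [[0, 0, 0], [-4, 0, -4], [-4, 1, -4]].
Solving (Q − 5I)v = 0 gives the eigenspace spanned by (-3, 0, 3).
With v_3 = 3, v = (-3, 0, 3), so v_1 = -3.

-3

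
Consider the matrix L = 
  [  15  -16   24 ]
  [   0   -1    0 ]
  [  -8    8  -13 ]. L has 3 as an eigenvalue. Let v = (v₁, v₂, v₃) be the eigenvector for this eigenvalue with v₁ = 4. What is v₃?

-2

L − 3I = [[12, -16, 24], [0, -4, 0], [-8, 8, -16]].
Solving (L − 3I)v = 0 gives the eigenspace spanned by (4, 0, -2).
With v₁ = 4, v = (4, 0, -2), so v₃ = -2.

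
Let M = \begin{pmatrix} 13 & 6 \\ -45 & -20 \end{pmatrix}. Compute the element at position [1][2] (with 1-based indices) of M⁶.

Characteristic polynomial: s^2 + 7s + 10 = (s + 2)(s + 5), so the eigenvalues are -5, -2.
s=-5: eigenvector (1, -3).
s=-2: eigenvector (2, -5).
P = [[1, 2], [-3, -5]], D = diag(-5, -2), P⁻¹ = [[-5, -2], [3, 1]].
M⁶ = P·diag(15625, 64)·P⁻¹ = [[-77741, -31122], [233415, 93430]].
The requested entry is -31122.

-31122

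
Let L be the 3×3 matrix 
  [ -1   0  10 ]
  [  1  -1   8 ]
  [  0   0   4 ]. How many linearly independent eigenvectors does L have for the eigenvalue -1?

L + 1I = [[0, 0, 10], [1, 0, 8], [0, 0, 5]].
This matrix has rank 2, so its null space has dimension 3 − 2 = 1.

1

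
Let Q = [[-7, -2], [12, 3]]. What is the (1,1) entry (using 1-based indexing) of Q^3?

-79

Characteristic polynomial: λ^2 + 4λ + 3 = (λ + 1)(λ + 3), so the eigenvalues are -3, -1.
λ=-3: eigenvector (1, -2).
λ=-1: eigenvector (-1, 3).
P = [[1, -1], [-2, 3]], D = diag(-3, -1), P⁻¹ = [[3, 1], [2, 1]].
Q³ = P·diag(-27, -1)·P⁻¹ = [[-79, -26], [156, 51]].
The requested entry is -79.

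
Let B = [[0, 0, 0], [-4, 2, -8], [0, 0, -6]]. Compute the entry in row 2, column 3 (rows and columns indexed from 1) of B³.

-224

Characteristic polynomial: t^3 + 4t^2 - 12t = t(t - 2)(t + 6), so the eigenvalues are -6, 0, 2.
t=2: eigenvector (0, 1, 0).
t=0: eigenvector (1, 2, 0).
t=-6: eigenvector (0, 1, 1).
P = [[0, 1, 0], [1, 2, 1], [0, 0, 1]], D = diag(2, 0, -6), P⁻¹ = [[-2, 1, -1], [1, 0, 0], [0, 0, 1]].
B³ = P·diag(8, 0, -216)·P⁻¹ = [[0, 0, 0], [-16, 8, -224], [0, 0, -216]].
The requested entry is -224.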